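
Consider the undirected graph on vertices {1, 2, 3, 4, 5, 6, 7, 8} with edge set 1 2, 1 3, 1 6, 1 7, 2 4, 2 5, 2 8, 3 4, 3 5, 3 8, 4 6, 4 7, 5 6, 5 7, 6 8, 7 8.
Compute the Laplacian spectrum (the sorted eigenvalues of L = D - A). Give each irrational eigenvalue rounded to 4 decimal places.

With the vertex order [1, 2, 3, 4, 5, 6, 7, 8], the degrees are [4, 4, 4, 4, 4, 4, 4, 4], giving D = diag(4, 4, 4, 4, 4, 4, 4, 4) and L = D - A. Since every row of L sums to 0, the all-ones vector is in the kernel and 0 is an eigenvalue. By the matrix-tree theorem the graph has (1/8) * product of the nonzero eigenvalues = 4096 spanning trees.

[0, 4, 4, 4, 4, 4, 4, 8]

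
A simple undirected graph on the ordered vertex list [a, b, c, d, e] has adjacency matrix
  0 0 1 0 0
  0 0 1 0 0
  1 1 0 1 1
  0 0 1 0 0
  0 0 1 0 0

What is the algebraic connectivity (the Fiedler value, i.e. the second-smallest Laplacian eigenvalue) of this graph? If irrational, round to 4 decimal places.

Each diagonal entry of L is the vertex degree and each off-diagonal entry is -1 where an edge is present, 0 otherwise; in the order [a, b, c, d, e] the diagonal is [1, 1, 4, 1, 1]. Computing the eigenvalues of L and sorting gives [0, 1, 1, 1, 5]. The Fiedler value lambda_2 = 1 is strictly positive, so the graph is connected. There is one zero in the spectrum, matching the 1 component.

1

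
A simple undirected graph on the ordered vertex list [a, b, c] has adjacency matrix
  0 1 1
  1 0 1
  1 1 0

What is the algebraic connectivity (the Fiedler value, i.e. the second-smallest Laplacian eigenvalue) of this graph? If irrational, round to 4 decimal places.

With the vertex order [a, b, c], the degrees are [2, 2, 2], giving D = diag(2, 2, 2) and L = D - A. The sorted Laplacian eigenvalues are [0, 3, 3]; the algebraic connectivity is the second entry, 3. There is one zero in the spectrum, matching the 1 component.

3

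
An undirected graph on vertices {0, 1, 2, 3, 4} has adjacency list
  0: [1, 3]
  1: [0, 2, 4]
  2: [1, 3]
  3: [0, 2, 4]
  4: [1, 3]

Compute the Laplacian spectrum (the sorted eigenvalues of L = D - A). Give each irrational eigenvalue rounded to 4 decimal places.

[0, 2, 2, 3, 5]

With the vertex order [0, 1, 2, 3, 4], the degrees are [2, 3, 2, 3, 2], giving D = diag(2, 3, 2, 3, 2) and L = D - A. L is symmetric positive semidefinite, so every eigenvalue is real and nonnegative. The eigenvalues sum to 12, which equals trace(L) = 2|E|.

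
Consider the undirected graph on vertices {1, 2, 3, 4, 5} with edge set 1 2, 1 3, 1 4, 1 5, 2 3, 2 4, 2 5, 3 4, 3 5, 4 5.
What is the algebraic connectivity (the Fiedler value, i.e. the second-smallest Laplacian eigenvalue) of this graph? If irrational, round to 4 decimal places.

5

Each diagonal entry of L is the vertex degree and each off-diagonal entry is -1 where an edge is present, 0 otherwise; in the order [1, 2, 3, 4, 5] the diagonal is [4, 4, 4, 4, 4]. The sorted Laplacian eigenvalues are [0, 5, 5, 5, 5]; the algebraic connectivity is the second entry, 5. The eigenvalues sum to 20, which equals trace(L) = 2|E|.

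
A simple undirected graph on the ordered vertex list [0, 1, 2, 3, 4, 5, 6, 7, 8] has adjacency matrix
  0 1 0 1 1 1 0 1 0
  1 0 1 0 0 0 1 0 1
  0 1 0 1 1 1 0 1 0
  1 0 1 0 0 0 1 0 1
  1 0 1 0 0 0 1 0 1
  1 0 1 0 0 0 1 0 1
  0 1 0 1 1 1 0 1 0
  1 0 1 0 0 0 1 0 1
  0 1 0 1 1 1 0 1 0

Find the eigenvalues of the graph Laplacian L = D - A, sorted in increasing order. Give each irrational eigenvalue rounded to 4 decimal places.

With the vertex order [0, 1, 2, 3, 4, 5, 6, 7, 8], the degrees are [5, 4, 5, 4, 4, 4, 5, 4, 5], giving D = diag(5, 4, 5, 4, 4, 4, 5, 4, 5) and L = D - A. Since every row of L sums to 0, the all-ones vector is in the kernel and 0 is an eigenvalue. The single zero eigenvalue shows the graph is connected. By the matrix-tree theorem the graph has (1/9) * product of the nonzero eigenvalues = 32000 spanning trees.

[0, 4, 4, 4, 4, 5, 5, 5, 9]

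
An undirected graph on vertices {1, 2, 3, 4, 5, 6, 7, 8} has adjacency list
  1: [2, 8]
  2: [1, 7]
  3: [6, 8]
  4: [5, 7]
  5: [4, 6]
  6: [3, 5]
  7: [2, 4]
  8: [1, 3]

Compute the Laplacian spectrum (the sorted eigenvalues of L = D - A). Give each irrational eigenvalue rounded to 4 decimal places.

With the vertex order [1, 2, 3, 4, 5, 6, 7, 8], the degrees are [2, 2, 2, 2, 2, 2, 2, 2], giving D = diag(2, 2, 2, 2, 2, 2, 2, 2) and L = D - A. Diagonalising L (or applying a numerical eigensolver to the 8x8 matrix) gives the spectrum above. By the matrix-tree theorem the graph has (1/8) * product of the nonzero eigenvalues = 8 spanning trees.

[0, 0.5858, 0.5858, 2, 2, 3.4142, 3.4142, 4]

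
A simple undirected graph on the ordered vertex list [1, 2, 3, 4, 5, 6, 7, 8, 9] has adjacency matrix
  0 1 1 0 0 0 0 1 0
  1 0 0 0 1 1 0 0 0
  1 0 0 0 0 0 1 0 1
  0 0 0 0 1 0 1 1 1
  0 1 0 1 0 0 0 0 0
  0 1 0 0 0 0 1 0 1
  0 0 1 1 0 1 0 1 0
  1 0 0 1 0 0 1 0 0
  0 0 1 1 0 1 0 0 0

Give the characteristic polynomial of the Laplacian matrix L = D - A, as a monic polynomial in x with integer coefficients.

x^9 - 28x^8 + 333x^7 - 2194x^6 + 8749x^5 - 21606x^4 + 32256x^3 - 26612x^2 + 9288x

With the vertex order [1, 2, 3, 4, 5, 6, 7, 8, 9], the degrees are [3, 3, 3, 4, 2, 3, 4, 3, 3], giving D = diag(3, 3, 3, 4, 2, 3, 4, 3, 3) and L = D - A. L has integer entries, so p(x) = det(xI - L) has integer coefficients. Expanding the determinant yields x^9 - 28x^8 + 333x^7 - 2194x^6 + 8749x^5 - 21606x^4 + 32256x^3 - 26612x^2 + 9288x. The coefficient of x^8 equals -trace(L) = -28, matching the sum of degrees. The largest eigenvalue, 6.0866, is at most the vertex count 9.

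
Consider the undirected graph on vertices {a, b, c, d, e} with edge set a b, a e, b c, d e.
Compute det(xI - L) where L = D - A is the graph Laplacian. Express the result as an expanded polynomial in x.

Reading degrees in the order [a, b, c, d, e] gives [2, 2, 1, 1, 2]; set D = diag(2, 2, 1, 1, 2) and form L = D - A. L has integer entries, so p(x) = det(xI - L) has integer coefficients. Expanding the determinant yields x^5 - 8x^4 + 21x^3 - 20x^2 + 5x. The constant term is 0 because L is singular (the all-ones vector lies in its kernel).

x^5 - 8x^4 + 21x^3 - 20x^2 + 5x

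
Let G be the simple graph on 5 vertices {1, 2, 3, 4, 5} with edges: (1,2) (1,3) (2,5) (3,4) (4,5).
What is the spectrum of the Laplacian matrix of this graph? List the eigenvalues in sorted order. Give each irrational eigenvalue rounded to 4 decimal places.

With the vertex order [1, 2, 3, 4, 5], the degrees are [2, 2, 2, 2, 2], giving D = diag(2, 2, 2, 2, 2) and L = D - A. Diagonalising L (or applying a numerical eigensolver to the 5x5 matrix) gives the spectrum above. The single zero eigenvalue shows the graph is connected. The largest eigenvalue, 3.6180, is at most the vertex count 5.

[0, 1.3820, 1.3820, 3.6180, 3.6180]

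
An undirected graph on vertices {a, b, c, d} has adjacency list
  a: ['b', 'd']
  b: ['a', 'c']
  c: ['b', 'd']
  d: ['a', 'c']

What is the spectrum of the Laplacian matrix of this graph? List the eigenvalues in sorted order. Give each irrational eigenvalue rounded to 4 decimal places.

[0, 2, 2, 4]

Reading degrees in the order [a, b, c, d] gives [2, 2, 2, 2]; set D = diag(2, 2, 2, 2) and form L = D - A. Diagonalising L (or applying a numerical eigensolver to the 4x4 matrix) gives the spectrum above. The single zero eigenvalue shows the graph is connected.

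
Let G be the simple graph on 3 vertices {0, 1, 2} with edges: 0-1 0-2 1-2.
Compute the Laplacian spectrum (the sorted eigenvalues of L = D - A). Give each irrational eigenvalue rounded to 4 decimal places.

With the vertex order [0, 1, 2], the degrees are [2, 2, 2], giving D = diag(2, 2, 2) and L = D - A. Diagonalising L (or applying a numerical eigensolver to the 3x3 matrix) gives the spectrum above. There is one zero in the spectrum, matching the 1 component. By the matrix-tree theorem the graph has (1/3) * product of the nonzero eigenvalues = 3 spanning trees.

[0, 3, 3]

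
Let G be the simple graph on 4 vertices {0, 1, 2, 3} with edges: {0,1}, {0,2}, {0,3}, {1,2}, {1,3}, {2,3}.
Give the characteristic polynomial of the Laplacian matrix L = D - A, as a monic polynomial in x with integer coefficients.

With the vertex order [0, 1, 2, 3], the degrees are [3, 3, 3, 3], giving D = diag(3, 3, 3, 3) and L = D - A. Computing det(xI - L) by cofactor expansion (or equivalently via sum-over-permutations) gives x^4 - 12x^3 + 48x^2 - 64x. The constant term is 0 because L is singular (the all-ones vector lies in its kernel). The eigenvalues sum to 12, which equals trace(L) = 2|E|. The largest eigenvalue, 4, is at most the vertex count 4.

x^4 - 12x^3 + 48x^2 - 64x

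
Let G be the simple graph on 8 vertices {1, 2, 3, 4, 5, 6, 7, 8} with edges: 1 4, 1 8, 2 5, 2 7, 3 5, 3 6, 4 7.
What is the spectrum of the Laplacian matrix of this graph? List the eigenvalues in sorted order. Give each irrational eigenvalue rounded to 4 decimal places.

Each diagonal entry of L is the vertex degree and each off-diagonal entry is -1 where an edge is present, 0 otherwise; in the order [1, 2, 3, 4, 5, 6, 7, 8] the diagonal is [2, 2, 2, 2, 2, 1, 2, 1]. Diagonalising L (or applying a numerical eigensolver to the 8x8 matrix) gives the spectrum above. The single zero eigenvalue shows the graph is connected. By the matrix-tree theorem the graph has (1/8) * product of the nonzero eigenvalues = 1 spanning tree. The eigenvalues sum to 14, which equals trace(L) = 2|E|.

[0, 0.1522, 0.5858, 1.2346, 2, 2.7654, 3.4142, 3.8478]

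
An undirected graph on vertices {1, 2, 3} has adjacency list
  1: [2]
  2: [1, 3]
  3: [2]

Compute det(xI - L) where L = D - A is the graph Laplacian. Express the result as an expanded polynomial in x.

x^3 - 4x^2 + 3x

Each diagonal entry of L is the vertex degree and each off-diagonal entry is -1 where an edge is present, 0 otherwise; in the order [1, 2, 3] the diagonal is [1, 2, 1]. Computing det(xI - L) by cofactor expansion (or equivalently via sum-over-permutations) gives x^3 - 4x^2 + 3x. The constant term is 0 because L is singular (the all-ones vector lies in its kernel). By the matrix-tree theorem the graph has (1/3) * product of the nonzero eigenvalues = 1 spanning tree.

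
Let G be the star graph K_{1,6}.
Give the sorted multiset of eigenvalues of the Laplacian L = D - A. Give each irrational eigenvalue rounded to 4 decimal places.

The graph has 7 vertices and degree multiset [6, 1, 1, 1, 1, 1, 1]; D is the diagonal matrix of degrees and L = D - A. The multiplicity of 0 as a Laplacian eigenvalue equals the number of connected components. The single zero eigenvalue shows the graph is connected. The eigenvalues sum to 12, which equals trace(L) = 2|E|. By the matrix-tree theorem the graph has (1/7) * product of the nonzero eigenvalues = 1 spanning tree.

[0, 1, 1, 1, 1, 1, 7]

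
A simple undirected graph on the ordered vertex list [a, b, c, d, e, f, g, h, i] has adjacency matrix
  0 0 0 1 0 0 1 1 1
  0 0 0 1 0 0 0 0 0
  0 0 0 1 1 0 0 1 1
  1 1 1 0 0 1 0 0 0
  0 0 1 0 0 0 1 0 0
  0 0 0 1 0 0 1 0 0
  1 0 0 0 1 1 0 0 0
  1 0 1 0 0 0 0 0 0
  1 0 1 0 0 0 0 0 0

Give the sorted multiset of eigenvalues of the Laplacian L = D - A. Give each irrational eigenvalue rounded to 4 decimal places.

[0, 0.7728, 1.2257, 1.7633, 2, 3.1042, 3.9454, 4.8883, 6.3003]

Each diagonal entry of L is the vertex degree and each off-diagonal entry is -1 where an edge is present, 0 otherwise; in the order [a, b, c, d, e, f, g, h, i] the diagonal is [4, 1, 4, 4, 2, 2, 3, 2, 2]. The multiplicity of 0 as a Laplacian eigenvalue equals the number of connected components. There is one zero in the spectrum, matching the 1 component.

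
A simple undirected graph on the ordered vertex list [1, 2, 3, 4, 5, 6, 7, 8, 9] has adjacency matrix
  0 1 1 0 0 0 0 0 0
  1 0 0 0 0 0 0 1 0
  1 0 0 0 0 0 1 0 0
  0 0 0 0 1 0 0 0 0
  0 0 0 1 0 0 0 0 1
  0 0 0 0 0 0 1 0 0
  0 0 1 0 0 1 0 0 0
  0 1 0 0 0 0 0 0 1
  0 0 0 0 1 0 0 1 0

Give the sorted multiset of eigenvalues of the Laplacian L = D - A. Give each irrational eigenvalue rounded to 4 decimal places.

[0, 0.1206, 0.4679, 1, 1.6527, 2.3473, 3, 3.5321, 3.8794]

With the vertex order [1, 2, 3, 4, 5, 6, 7, 8, 9], the degrees are [2, 2, 2, 1, 2, 1, 2, 2, 2], giving D = diag(2, 2, 2, 1, 2, 1, 2, 2, 2) and L = D - A. Since every row of L sums to 0, the all-ones vector is in the kernel and 0 is an eigenvalue. The single zero eigenvalue shows the graph is connected.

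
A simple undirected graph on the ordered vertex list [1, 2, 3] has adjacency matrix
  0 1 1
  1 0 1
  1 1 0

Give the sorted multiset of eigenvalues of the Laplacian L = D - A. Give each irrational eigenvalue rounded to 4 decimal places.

[0, 3, 3]

Each diagonal entry of L is the vertex degree and each off-diagonal entry is -1 where an edge is present, 0 otherwise; in the order [1, 2, 3] the diagonal is [2, 2, 2]. L is symmetric positive semidefinite, so every eigenvalue is real and nonnegative. By the matrix-tree theorem the graph has (1/3) * product of the nonzero eigenvalues = 3 spanning trees. There is one zero in the spectrum, matching the 1 component.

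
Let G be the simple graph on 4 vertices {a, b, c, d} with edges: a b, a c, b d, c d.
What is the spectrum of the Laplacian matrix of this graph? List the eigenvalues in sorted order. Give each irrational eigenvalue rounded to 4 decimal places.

[0, 2, 2, 4]

With the vertex order [a, b, c, d], the degrees are [2, 2, 2, 2], giving D = diag(2, 2, 2, 2) and L = D - A. Diagonalising L (or applying a numerical eigensolver to the 4x4 matrix) gives the spectrum above. There is one zero in the spectrum, matching the 1 component.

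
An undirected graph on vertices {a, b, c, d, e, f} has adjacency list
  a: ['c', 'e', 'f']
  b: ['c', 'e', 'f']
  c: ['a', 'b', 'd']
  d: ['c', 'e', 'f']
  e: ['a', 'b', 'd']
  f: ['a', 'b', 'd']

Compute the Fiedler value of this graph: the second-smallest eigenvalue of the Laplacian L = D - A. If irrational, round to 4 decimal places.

3

With the vertex order [a, b, c, d, e, f], the degrees are [3, 3, 3, 3, 3, 3], giving D = diag(3, 3, 3, 3, 3, 3) and L = D - A. The smallest Laplacian eigenvalue is always 0. The next one, lambda_2 = 3, measures how hard the graph is to disconnect: larger values mean better connectivity. By the matrix-tree theorem the graph has (1/6) * product of the nonzero eigenvalues = 81 spanning trees.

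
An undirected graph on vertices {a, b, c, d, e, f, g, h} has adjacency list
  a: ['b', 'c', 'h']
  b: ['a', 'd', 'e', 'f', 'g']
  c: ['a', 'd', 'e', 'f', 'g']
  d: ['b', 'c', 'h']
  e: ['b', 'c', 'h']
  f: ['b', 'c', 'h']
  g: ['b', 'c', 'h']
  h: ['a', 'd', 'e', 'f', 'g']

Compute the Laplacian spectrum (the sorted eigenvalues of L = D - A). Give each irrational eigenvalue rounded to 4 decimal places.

With the vertex order [a, b, c, d, e, f, g, h], the degrees are [3, 5, 5, 3, 3, 3, 3, 5], giving D = diag(3, 5, 5, 3, 3, 3, 3, 5) and L = D - A. Since every row of L sums to 0, the all-ones vector is in the kernel and 0 is an eigenvalue.

[0, 3, 3, 3, 3, 5, 5, 8]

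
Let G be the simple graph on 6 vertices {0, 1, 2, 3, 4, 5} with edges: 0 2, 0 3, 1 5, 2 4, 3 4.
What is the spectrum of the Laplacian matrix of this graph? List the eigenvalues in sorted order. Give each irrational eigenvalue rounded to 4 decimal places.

[0, 0, 2, 2, 2, 4]

Each diagonal entry of L is the vertex degree and each off-diagonal entry is -1 where an edge is present, 0 otherwise; in the order [0, 1, 2, 3, 4, 5] the diagonal is [2, 1, 2, 2, 2, 1]. L is symmetric positive semidefinite, so every eigenvalue is real and nonnegative. The 2 zero eigenvalues correspond to the 2 connected components. The largest eigenvalue, 4, is at most the vertex count 6. The eigenvalues sum to 10, which equals trace(L) = 2|E|.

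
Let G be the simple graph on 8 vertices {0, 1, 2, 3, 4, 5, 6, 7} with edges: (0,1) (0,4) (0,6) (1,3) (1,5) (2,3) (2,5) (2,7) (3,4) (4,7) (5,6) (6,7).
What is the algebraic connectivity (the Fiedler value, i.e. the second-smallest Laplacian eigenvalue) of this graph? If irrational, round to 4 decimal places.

Reading degrees in the order [0, 1, 2, 3, 4, 5, 6, 7] gives [3, 3, 3, 3, 3, 3, 3, 3]; set D = diag(3, 3, 3, 3, 3, 3, 3, 3) and form L = D - A. The sorted Laplacian eigenvalues are [0, 2, 2, 2, 4, 4, 4, 6]; the algebraic connectivity is the second entry, 2. The eigenvalues sum to 24, which equals trace(L) = 2|E|.

2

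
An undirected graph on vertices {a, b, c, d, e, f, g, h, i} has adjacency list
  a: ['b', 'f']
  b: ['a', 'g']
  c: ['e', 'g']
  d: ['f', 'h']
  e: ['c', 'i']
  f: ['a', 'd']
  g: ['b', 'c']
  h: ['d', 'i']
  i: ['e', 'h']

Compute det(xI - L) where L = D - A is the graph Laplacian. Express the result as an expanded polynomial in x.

Each diagonal entry of L is the vertex degree and each off-diagonal entry is -1 where an edge is present, 0 otherwise; in the order [a, b, c, d, e, f, g, h, i] the diagonal is [2, 2, 2, 2, 2, 2, 2, 2, 2]. L has integer entries, so p(x) = det(xI - L) has integer coefficients. Expanding the determinant yields x^9 - 18x^8 + 135x^7 - 546x^6 + 1287x^5 - 1782x^4 + 1386x^3 - 540x^2 + 81x. Since p(0) = det(-L) = 0, x divides p(x). The largest eigenvalue, 3.8794, is at most the vertex count 9.

x^9 - 18x^8 + 135x^7 - 546x^6 + 1287x^5 - 1782x^4 + 1386x^3 - 540x^2 + 81x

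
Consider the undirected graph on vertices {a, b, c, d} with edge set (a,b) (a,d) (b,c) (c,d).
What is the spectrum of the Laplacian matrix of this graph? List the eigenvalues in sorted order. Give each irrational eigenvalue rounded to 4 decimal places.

[0, 2, 2, 4]

With the vertex order [a, b, c, d], the degrees are [2, 2, 2, 2], giving D = diag(2, 2, 2, 2) and L = D - A. The multiplicity of 0 as a Laplacian eigenvalue equals the number of connected components. The single zero eigenvalue shows the graph is connected. There is one zero in the spectrum, matching the 1 component. By the matrix-tree theorem the graph has (1/4) * product of the nonzero eigenvalues = 4 spanning trees.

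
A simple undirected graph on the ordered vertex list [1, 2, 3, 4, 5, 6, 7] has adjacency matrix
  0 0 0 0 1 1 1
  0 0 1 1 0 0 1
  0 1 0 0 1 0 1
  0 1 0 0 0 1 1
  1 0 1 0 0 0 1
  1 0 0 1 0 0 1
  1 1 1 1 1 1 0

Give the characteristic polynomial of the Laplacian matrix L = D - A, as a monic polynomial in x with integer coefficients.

x^7 - 24x^6 + 231x^5 - 1140x^4 + 3036x^3 - 4128x^2 + 2240x

Each diagonal entry of L is the vertex degree and each off-diagonal entry is -1 where an edge is present, 0 otherwise; in the order [1, 2, 3, 4, 5, 6, 7] the diagonal is [3, 3, 3, 3, 3, 3, 6]. L has integer entries, so p(x) = det(xI - L) has integer coefficients. Expanding the determinant yields x^7 - 24x^6 + 231x^5 - 1140x^4 + 3036x^3 - 4128x^2 + 2240x. The constant term is 0 because L is singular (the all-ones vector lies in its kernel). By the matrix-tree theorem the graph has (1/7) * product of the nonzero eigenvalues = 320 spanning trees.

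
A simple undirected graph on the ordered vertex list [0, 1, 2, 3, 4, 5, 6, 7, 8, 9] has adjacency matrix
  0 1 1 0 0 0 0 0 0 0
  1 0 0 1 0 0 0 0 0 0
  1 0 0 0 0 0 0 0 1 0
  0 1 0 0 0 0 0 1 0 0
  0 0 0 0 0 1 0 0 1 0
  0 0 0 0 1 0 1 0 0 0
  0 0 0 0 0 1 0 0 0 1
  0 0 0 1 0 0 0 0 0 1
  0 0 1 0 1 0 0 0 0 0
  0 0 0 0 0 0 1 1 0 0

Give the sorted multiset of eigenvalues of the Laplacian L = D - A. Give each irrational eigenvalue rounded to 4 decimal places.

Reading degrees in the order [0, 1, 2, 3, 4, 5, 6, 7, 8, 9] gives [2, 2, 2, 2, 2, 2, 2, 2, 2, 2]; set D = diag(2, 2, 2, 2, 2, 2, 2, 2, 2, 2) and form L = D - A. Since every row of L sums to 0, the all-ones vector is in the kernel and 0 is an eigenvalue. There is one zero in the spectrum, matching the 1 component.

[0, 0.3820, 0.3820, 1.3820, 1.3820, 2.6180, 2.6180, 3.6180, 3.6180, 4]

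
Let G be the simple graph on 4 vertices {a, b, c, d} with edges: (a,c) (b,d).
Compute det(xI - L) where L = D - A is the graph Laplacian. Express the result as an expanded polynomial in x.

Each diagonal entry of L is the vertex degree and each off-diagonal entry is -1 where an edge is present, 0 otherwise; in the order [a, b, c, d] the diagonal is [1, 1, 1, 1]. Computing det(xI - L) by cofactor expansion (or equivalently via sum-over-permutations) gives x^4 - 4x^3 + 4x^2. Since p(0) = det(-L) = 0, x divides p(x).

x^4 - 4x^3 + 4x^2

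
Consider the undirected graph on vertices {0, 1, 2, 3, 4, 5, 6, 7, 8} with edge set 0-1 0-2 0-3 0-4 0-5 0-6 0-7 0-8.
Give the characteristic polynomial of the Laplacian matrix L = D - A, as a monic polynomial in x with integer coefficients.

x^9 - 16x^8 + 84x^7 - 224x^6 + 350x^5 - 336x^4 + 196x^3 - 64x^2 + 9x

With the vertex order [0, 1, 2, 3, 4, 5, 6, 7, 8], the degrees are [8, 1, 1, 1, 1, 1, 1, 1, 1], giving D = diag(8, 1, 1, 1, 1, 1, 1, 1, 1) and L = D - A. Computing det(xI - L) by cofactor expansion (or equivalently via sum-over-permutations) gives x^9 - 16x^8 + 84x^7 - 224x^6 + 350x^5 - 336x^4 + 196x^3 - 64x^2 + 9x. The coefficient of x^8 equals -trace(L) = -16, matching the sum of degrees. The eigenvalues sum to 16, which equals trace(L) = 2|E|.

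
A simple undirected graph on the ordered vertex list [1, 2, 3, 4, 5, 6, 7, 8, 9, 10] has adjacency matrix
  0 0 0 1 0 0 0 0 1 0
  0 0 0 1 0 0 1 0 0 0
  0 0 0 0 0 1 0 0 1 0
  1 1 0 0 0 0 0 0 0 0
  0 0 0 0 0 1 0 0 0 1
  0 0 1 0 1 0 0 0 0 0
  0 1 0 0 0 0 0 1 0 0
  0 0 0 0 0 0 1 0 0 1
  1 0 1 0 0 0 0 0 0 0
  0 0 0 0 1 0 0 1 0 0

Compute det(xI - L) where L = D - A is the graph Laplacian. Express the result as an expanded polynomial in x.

Each diagonal entry of L is the vertex degree and each off-diagonal entry is -1 where an edge is present, 0 otherwise; in the order [1, 2, 3, 4, 5, 6, 7, 8, 9, 10] the diagonal is [2, 2, 2, 2, 2, 2, 2, 2, 2, 2]. Computing det(xI - L) by cofactor expansion (or equivalently via sum-over-permutations) gives x^10 - 20x^9 + 170x^8 - 800x^7 + 2275x^6 - 4004x^5 + 4290x^4 - 2640x^3 + 825x^2 - 100x. The coefficient of x^9 equals -trace(L) = -20, matching the sum of degrees. The largest eigenvalue, 4, is at most the vertex count 10.

x^10 - 20x^9 + 170x^8 - 800x^7 + 2275x^6 - 4004x^5 + 4290x^4 - 2640x^3 + 825x^2 - 100x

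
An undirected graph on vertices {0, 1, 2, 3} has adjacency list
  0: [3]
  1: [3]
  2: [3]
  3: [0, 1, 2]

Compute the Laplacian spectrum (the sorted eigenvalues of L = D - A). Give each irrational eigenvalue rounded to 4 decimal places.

[0, 1, 1, 4]

With the vertex order [0, 1, 2, 3], the degrees are [1, 1, 1, 3], giving D = diag(1, 1, 1, 3) and L = D - A. Diagonalising L (or applying a numerical eigensolver to the 4x4 matrix) gives the spectrum above. There is one zero in the spectrum, matching the 1 component.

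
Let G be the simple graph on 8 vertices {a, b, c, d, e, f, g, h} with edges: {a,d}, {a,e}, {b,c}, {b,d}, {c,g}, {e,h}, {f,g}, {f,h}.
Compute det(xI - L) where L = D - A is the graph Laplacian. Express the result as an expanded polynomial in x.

x^8 - 16x^7 + 104x^6 - 352x^5 + 660x^4 - 672x^3 + 336x^2 - 64x

Reading degrees in the order [a, b, c, d, e, f, g, h] gives [2, 2, 2, 2, 2, 2, 2, 2]; set D = diag(2, 2, 2, 2, 2, 2, 2, 2) and form L = D - A. L has integer entries, so p(x) = det(xI - L) has integer coefficients. Expanding the determinant yields x^8 - 16x^7 + 104x^6 - 352x^5 + 660x^4 - 672x^3 + 336x^2 - 64x. The constant term is 0 because L is singular (the all-ones vector lies in its kernel). The eigenvalues sum to 16, which equals trace(L) = 2|E|. By the matrix-tree theorem the graph has (1/8) * product of the nonzero eigenvalues = 8 spanning trees.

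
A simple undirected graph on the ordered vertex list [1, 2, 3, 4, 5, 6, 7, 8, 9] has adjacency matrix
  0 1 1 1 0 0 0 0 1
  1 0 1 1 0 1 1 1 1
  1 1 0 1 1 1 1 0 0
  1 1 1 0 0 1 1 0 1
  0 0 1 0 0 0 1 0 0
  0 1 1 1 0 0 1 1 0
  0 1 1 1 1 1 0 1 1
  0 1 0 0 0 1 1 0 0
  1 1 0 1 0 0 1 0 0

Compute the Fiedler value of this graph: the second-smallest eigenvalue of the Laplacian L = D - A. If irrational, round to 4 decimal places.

1.8745

Each diagonal entry of L is the vertex degree and each off-diagonal entry is -1 where an edge is present, 0 otherwise; in the order [1, 2, 3, 4, 5, 6, 7, 8, 9] the diagonal is [4, 7, 6, 6, 2, 5, 7, 3, 4]. The sorted Laplacian eigenvalues are [0, 1.8745, 2.5761, 4.4405, 4.7768, 6.8396, 7.2283, 8.0244, 8.2398]; the algebraic connectivity is the second entry, 1.8745. The largest eigenvalue, 8.2398, is at most the vertex count 9. The eigenvalues sum to 44, which equals trace(L) = 2|E|.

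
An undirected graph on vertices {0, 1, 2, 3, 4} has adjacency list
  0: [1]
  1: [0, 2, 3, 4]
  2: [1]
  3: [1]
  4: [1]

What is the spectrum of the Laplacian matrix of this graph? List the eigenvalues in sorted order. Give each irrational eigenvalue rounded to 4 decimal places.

Each diagonal entry of L is the vertex degree and each off-diagonal entry is -1 where an edge is present, 0 otherwise; in the order [0, 1, 2, 3, 4] the diagonal is [1, 4, 1, 1, 1]. Since every row of L sums to 0, the all-ones vector is in the kernel and 0 is an eigenvalue. The eigenvalues sum to 8, which equals trace(L) = 2|E|. The largest eigenvalue, 5, is at most the vertex count 5.

[0, 1, 1, 1, 5]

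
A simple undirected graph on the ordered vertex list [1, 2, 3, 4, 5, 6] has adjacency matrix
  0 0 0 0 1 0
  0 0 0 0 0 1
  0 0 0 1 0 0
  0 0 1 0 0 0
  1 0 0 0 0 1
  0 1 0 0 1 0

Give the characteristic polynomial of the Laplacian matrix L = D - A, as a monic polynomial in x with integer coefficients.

x^6 - 8x^5 + 22x^4 - 24x^3 + 8x^2

With the vertex order [1, 2, 3, 4, 5, 6], the degrees are [1, 1, 1, 1, 2, 2], giving D = diag(1, 1, 1, 1, 2, 2) and L = D - A. Computing det(xI - L) by cofactor expansion (or equivalently via sum-over-permutations) gives x^6 - 8x^5 + 22x^4 - 24x^3 + 8x^2. The constant term is 0 because L is singular (the all-ones vector lies in its kernel). There are 2 zeros in the spectrum, matching the 2 components.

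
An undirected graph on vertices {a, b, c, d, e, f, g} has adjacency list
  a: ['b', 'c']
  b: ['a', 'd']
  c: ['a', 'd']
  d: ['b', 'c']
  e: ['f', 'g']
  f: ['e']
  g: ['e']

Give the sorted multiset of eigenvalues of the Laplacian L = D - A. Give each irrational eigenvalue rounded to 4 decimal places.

[0, 0, 1, 2, 2, 3, 4]

With the vertex order [a, b, c, d, e, f, g], the degrees are [2, 2, 2, 2, 2, 1, 1], giving D = diag(2, 2, 2, 2, 2, 1, 1) and L = D - A. L is symmetric positive semidefinite, so every eigenvalue is real and nonnegative. The 2 zero eigenvalues correspond to the 2 connected components. The largest eigenvalue, 4, is at most the vertex count 7. There are 2 zeros in the spectrum, matching the 2 components.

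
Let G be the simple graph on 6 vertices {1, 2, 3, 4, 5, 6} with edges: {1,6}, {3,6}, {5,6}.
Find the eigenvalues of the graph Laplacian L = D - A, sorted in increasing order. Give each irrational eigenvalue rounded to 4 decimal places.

Reading degrees in the order [1, 2, 3, 4, 5, 6] gives [1, 0, 1, 0, 1, 3]; set D = diag(1, 0, 1, 0, 1, 3) and form L = D - A. The multiplicity of 0 as a Laplacian eigenvalue equals the number of connected components. The 3 zero eigenvalues correspond to the 3 connected components. The eigenvalues sum to 6, which equals trace(L) = 2|E|.

[0, 0, 0, 1, 1, 4]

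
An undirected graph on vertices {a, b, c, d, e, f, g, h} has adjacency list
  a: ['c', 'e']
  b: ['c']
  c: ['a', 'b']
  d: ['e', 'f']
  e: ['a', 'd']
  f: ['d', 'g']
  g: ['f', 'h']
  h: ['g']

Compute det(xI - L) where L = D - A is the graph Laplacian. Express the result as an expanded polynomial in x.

With the vertex order [a, b, c, d, e, f, g, h], the degrees are [2, 1, 2, 2, 2, 2, 2, 1], giving D = diag(2, 1, 2, 2, 2, 2, 2, 1) and L = D - A. Computing det(xI - L) by cofactor expansion (or equivalently via sum-over-permutations) gives x^8 - 14x^7 + 78x^6 - 220x^5 + 330x^4 - 252x^3 + 84x^2 - 8x. The constant term is 0 because L is singular (the all-ones vector lies in its kernel). The eigenvalues sum to 14, which equals trace(L) = 2|E|.

x^8 - 14x^7 + 78x^6 - 220x^5 + 330x^4 - 252x^3 + 84x^2 - 8x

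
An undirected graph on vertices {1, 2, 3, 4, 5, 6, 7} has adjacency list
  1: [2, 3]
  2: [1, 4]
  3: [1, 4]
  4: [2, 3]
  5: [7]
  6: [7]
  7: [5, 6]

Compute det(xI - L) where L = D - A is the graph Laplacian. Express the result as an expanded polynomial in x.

Each diagonal entry of L is the vertex degree and each off-diagonal entry is -1 where an edge is present, 0 otherwise; in the order [1, 2, 3, 4, 5, 6, 7] the diagonal is [2, 2, 2, 2, 1, 1, 2]. The eigenvalues of L are [0, 0, 1, 2, 2, 3, 4]; the characteristic polynomial is the product of (x - lambda_i), which multiplies out to x^7 - 12x^6 + 55x^5 - 120x^4 + 124x^3 - 48x^2. Since p(0) = det(-L) = 0, x divides p(x). There are 2 zeros in the spectrum, matching the 2 components. The largest eigenvalue, 4, is at most the vertex count 7.

x^7 - 12x^6 + 55x^5 - 120x^4 + 124x^3 - 48x^2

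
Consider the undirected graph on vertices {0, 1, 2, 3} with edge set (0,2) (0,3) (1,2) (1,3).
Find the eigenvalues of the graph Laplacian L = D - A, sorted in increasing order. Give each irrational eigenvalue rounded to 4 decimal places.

[0, 2, 2, 4]

Reading degrees in the order [0, 1, 2, 3] gives [2, 2, 2, 2]; set D = diag(2, 2, 2, 2) and form L = D - A. The multiplicity of 0 as a Laplacian eigenvalue equals the number of connected components. The single zero eigenvalue shows the graph is connected. The largest eigenvalue, 4, is at most the vertex count 4.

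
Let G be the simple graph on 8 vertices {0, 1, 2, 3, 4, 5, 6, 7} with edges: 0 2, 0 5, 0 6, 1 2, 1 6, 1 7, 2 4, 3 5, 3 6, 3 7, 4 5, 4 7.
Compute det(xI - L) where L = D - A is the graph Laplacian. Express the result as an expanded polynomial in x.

With the vertex order [0, 1, 2, 3, 4, 5, 6, 7], the degrees are [3, 3, 3, 3, 3, 3, 3, 3], giving D = diag(3, 3, 3, 3, 3, 3, 3, 3) and L = D - A. L has integer entries, so p(x) = det(xI - L) has integer coefficients. Expanding the determinant yields x^8 - 24x^7 + 240x^6 - 1296x^5 + 4080x^4 - 7488x^3 + 7424x^2 - 3072x. The constant term is 0 because L is singular (the all-ones vector lies in its kernel). The eigenvalues sum to 24, which equals trace(L) = 2|E|.

x^8 - 24x^7 + 240x^6 - 1296x^5 + 4080x^4 - 7488x^3 + 7424x^2 - 3072x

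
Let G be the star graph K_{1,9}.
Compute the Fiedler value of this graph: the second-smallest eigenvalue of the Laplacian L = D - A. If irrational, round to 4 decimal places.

1

The graph has 10 vertices and degree multiset [9, 1, 1, 1, 1, 1, 1, 1, 1, 1]; D is the diagonal matrix of degrees and L = D - A. The sorted Laplacian eigenvalues are [0, 1, 1, 1, 1, 1, 1, 1, 1, 10]; the algebraic connectivity is the second entry, 1. There is one zero in the spectrum, matching the 1 component.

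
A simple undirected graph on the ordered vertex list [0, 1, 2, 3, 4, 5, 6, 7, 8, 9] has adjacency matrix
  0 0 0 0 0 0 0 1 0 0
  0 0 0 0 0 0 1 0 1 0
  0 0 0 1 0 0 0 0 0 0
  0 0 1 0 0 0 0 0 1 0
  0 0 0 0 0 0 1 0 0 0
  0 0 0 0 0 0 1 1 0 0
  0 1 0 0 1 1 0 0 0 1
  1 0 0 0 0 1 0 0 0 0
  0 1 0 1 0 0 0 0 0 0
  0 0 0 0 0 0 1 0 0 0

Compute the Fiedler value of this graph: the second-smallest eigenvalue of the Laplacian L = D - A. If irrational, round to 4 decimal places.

With the vertex order [0, 1, 2, 3, 4, 5, 6, 7, 8, 9], the degrees are [1, 2, 1, 2, 1, 2, 4, 2, 2, 1], giving D = diag(1, 2, 1, 2, 1, 2, 4, 2, 2, 1) and L = D - A. Computing the eigenvalues of L and sorting gives [0, 0.1490, 0.3621, 1, 1, 1.4749, 2.2401, 3.1091, 3.4819, 5.1830]. The Fiedler value lambda_2 = 0.1490 is strictly positive, so the graph is connected. There is one zero in the spectrum, matching the 1 component.

0.1490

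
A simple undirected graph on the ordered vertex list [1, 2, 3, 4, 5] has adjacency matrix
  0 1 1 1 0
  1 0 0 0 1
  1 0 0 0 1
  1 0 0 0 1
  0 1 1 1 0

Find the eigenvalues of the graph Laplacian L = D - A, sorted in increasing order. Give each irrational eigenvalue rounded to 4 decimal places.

[0, 2, 2, 3, 5]

Reading degrees in the order [1, 2, 3, 4, 5] gives [3, 2, 2, 2, 3]; set D = diag(3, 2, 2, 2, 3) and form L = D - A. Diagonalising L (or applying a numerical eigensolver to the 5x5 matrix) gives the spectrum above. There is one zero in the spectrum, matching the 1 component.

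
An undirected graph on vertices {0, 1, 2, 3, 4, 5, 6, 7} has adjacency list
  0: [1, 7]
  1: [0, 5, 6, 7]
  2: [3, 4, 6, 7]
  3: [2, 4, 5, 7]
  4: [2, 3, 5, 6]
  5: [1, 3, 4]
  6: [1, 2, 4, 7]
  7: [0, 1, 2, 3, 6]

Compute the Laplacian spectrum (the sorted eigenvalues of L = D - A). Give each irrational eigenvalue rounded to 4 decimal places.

[0, 1.5298, 2.7081, 3.5405, 4.4036, 5.4384, 5.8773, 6.5023]

Reading degrees in the order [0, 1, 2, 3, 4, 5, 6, 7] gives [2, 4, 4, 4, 4, 3, 4, 5]; set D = diag(2, 4, 4, 4, 4, 3, 4, 5) and form L = D - A. The multiplicity of 0 as a Laplacian eigenvalue equals the number of connected components. The single zero eigenvalue shows the graph is connected. The largest eigenvalue, 6.5023, is at most the vertex count 8.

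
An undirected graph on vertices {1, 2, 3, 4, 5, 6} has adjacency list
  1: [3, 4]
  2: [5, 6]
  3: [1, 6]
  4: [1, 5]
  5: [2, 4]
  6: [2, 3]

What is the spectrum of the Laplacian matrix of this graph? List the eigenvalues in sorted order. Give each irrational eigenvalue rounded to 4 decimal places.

Reading degrees in the order [1, 2, 3, 4, 5, 6] gives [2, 2, 2, 2, 2, 2]; set D = diag(2, 2, 2, 2, 2, 2) and form L = D - A. Since every row of L sums to 0, the all-ones vector is in the kernel and 0 is an eigenvalue. The largest eigenvalue, 4, is at most the vertex count 6. The eigenvalues sum to 12, which equals trace(L) = 2|E|.

[0, 1, 1, 3, 3, 4]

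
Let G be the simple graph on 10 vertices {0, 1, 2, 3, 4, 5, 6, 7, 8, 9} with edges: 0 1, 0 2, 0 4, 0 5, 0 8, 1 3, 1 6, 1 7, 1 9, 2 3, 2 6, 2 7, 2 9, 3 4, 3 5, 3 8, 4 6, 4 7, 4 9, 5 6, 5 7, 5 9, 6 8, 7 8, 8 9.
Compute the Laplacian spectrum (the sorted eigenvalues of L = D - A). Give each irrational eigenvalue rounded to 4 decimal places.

[0, 5, 5, 5, 5, 5, 5, 5, 5, 10]

Reading degrees in the order [0, 1, 2, 3, 4, 5, 6, 7, 8, 9] gives [5, 5, 5, 5, 5, 5, 5, 5, 5, 5]; set D = diag(5, 5, 5, 5, 5, 5, 5, 5, 5, 5) and form L = D - A. The multiplicity of 0 as a Laplacian eigenvalue equals the number of connected components. There is one zero in the spectrum, matching the 1 component.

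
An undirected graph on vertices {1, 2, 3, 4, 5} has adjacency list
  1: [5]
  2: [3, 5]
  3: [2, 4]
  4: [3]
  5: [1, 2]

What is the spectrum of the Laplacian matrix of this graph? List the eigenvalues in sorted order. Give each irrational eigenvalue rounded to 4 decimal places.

[0, 0.3820, 1.3820, 2.6180, 3.6180]

Each diagonal entry of L is the vertex degree and each off-diagonal entry is -1 where an edge is present, 0 otherwise; in the order [1, 2, 3, 4, 5] the diagonal is [1, 2, 2, 1, 2]. The multiplicity of 0 as a Laplacian eigenvalue equals the number of connected components. There is one zero in the spectrum, matching the 1 component.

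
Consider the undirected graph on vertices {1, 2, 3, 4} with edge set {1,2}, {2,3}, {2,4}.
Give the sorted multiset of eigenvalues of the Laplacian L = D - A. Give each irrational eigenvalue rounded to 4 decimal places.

[0, 1, 1, 4]

With the vertex order [1, 2, 3, 4], the degrees are [1, 3, 1, 1], giving D = diag(1, 3, 1, 1) and L = D - A. Diagonalising L (or applying a numerical eigensolver to the 4x4 matrix) gives the spectrum above. The single zero eigenvalue shows the graph is connected.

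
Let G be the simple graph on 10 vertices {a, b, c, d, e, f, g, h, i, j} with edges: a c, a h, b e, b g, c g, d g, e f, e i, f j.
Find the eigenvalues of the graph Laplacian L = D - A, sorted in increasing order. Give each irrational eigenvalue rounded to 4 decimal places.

Each diagonal entry of L is the vertex degree and each off-diagonal entry is -1 where an edge is present, 0 otherwise; in the order [a, b, c, d, e, f, g, h, i, j] the diagonal is [2, 2, 2, 1, 3, 2, 3, 1, 1, 1]. Diagonalising L (or applying a numerical eigensolver to the 10x10 matrix) gives the spectrum above. The single zero eigenvalue shows the graph is connected. The eigenvalues sum to 18, which equals trace(L) = 2|E|.

[0, 0.1378, 0.4258, 0.6323, 1.3282, 1.5820, 2.3435, 3.0242, 3.9923, 4.5340]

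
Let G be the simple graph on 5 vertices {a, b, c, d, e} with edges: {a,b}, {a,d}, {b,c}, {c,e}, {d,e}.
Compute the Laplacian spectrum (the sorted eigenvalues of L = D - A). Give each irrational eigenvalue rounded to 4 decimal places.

[0, 1.3820, 1.3820, 3.6180, 3.6180]

Reading degrees in the order [a, b, c, d, e] gives [2, 2, 2, 2, 2]; set D = diag(2, 2, 2, 2, 2) and form L = D - A. The multiplicity of 0 as a Laplacian eigenvalue equals the number of connected components. The single zero eigenvalue shows the graph is connected. By the matrix-tree theorem the graph has (1/5) * product of the nonzero eigenvalues = 5 spanning trees.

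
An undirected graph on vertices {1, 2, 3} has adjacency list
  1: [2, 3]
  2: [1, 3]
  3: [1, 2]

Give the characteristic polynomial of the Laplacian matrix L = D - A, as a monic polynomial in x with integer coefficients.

Each diagonal entry of L is the vertex degree and each off-diagonal entry is -1 where an edge is present, 0 otherwise; in the order [1, 2, 3] the diagonal is [2, 2, 2]. Computing det(xI - L) by cofactor expansion (or equivalently via sum-over-permutations) gives x^3 - 6x^2 + 9x. The coefficient of x^2 equals -trace(L) = -6, matching the sum of degrees. By the matrix-tree theorem the graph has (1/3) * product of the nonzero eigenvalues = 3 spanning trees. There is one zero in the spectrum, matching the 1 component.

x^3 - 6x^2 + 9x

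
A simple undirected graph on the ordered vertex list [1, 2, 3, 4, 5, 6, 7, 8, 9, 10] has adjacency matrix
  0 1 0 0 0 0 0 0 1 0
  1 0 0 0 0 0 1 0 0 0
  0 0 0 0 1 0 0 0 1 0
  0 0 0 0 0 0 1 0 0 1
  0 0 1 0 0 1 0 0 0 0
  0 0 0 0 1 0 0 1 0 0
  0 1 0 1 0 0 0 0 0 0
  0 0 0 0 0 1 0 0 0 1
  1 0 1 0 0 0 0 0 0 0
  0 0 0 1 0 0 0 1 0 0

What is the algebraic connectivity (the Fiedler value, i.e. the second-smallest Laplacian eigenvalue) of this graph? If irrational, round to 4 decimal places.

Each diagonal entry of L is the vertex degree and each off-diagonal entry is -1 where an edge is present, 0 otherwise; in the order [1, 2, 3, 4, 5, 6, 7, 8, 9, 10] the diagonal is [2, 2, 2, 2, 2, 2, 2, 2, 2, 2]. The smallest Laplacian eigenvalue is always 0. The next one, lambda_2 = 0.3820, measures how hard the graph is to disconnect: larger values mean better connectivity. The eigenvalues sum to 20, which equals trace(L) = 2|E|.

0.3820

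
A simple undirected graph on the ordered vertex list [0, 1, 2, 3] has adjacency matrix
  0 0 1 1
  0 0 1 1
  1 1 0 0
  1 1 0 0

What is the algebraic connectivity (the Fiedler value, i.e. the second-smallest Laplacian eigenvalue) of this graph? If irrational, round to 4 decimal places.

Reading degrees in the order [0, 1, 2, 3] gives [2, 2, 2, 2]; set D = diag(2, 2, 2, 2) and form L = D - A. Computing the eigenvalues of L and sorting gives [0, 2, 2, 4]. The Fiedler value lambda_2 = 2 is strictly positive, so the graph is connected.

2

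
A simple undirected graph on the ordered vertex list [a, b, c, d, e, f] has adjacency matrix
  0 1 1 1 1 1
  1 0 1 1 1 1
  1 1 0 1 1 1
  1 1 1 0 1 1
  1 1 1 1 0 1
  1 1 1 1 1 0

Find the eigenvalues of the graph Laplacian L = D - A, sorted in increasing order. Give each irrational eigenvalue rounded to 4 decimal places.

[0, 6, 6, 6, 6, 6]

Each diagonal entry of L is the vertex degree and each off-diagonal entry is -1 where an edge is present, 0 otherwise; in the order [a, b, c, d, e, f] the diagonal is [5, 5, 5, 5, 5, 5]. Since every row of L sums to 0, the all-ones vector is in the kernel and 0 is an eigenvalue. The single zero eigenvalue shows the graph is connected. The eigenvalues sum to 30, which equals trace(L) = 2|E|.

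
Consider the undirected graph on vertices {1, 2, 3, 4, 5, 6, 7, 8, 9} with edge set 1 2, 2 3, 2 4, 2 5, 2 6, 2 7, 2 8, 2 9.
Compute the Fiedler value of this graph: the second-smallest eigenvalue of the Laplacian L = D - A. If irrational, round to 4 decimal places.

With the vertex order [1, 2, 3, 4, 5, 6, 7, 8, 9], the degrees are [1, 8, 1, 1, 1, 1, 1, 1, 1], giving D = diag(1, 8, 1, 1, 1, 1, 1, 1, 1) and L = D - A. Computing the eigenvalues of L and sorting gives [0, 1, 1, 1, 1, 1, 1, 1, 9]. The Fiedler value lambda_2 = 1 is strictly positive, so the graph is connected.

1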